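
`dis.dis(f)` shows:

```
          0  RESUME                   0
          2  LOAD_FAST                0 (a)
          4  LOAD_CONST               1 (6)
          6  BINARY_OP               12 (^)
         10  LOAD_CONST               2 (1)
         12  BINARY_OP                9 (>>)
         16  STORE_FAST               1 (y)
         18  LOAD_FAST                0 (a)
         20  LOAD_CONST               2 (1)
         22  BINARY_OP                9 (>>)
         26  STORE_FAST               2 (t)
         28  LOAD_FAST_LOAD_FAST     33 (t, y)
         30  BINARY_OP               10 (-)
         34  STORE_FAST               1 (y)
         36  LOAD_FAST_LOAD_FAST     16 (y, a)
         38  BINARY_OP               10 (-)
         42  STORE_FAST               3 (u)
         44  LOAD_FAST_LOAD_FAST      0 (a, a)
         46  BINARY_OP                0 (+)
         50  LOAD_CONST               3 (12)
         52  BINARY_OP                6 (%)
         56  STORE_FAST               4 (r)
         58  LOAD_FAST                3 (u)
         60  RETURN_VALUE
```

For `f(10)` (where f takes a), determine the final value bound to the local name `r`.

8

LOAD_FAST a → push 10. Stack: [10]
LOAD_CONST → push 6. Stack: [10, 6]
BINARY_OP ^ → 10 ^ 6 = 12. Stack: [12]
LOAD_CONST → push 1. Stack: [12, 1]
BINARY_OP >> → 12 >> 1 = 6. Stack: [6]
STORE_FAST y → y=6. Stack: []
LOAD_FAST a → push 10. Stack: [10]
LOAD_CONST → push 1. Stack: [10, 1]
BINARY_OP >> → 10 >> 1 = 5. Stack: [5]
STORE_FAST t → t=5. Stack: []
LOAD_FAST_LOAD_FAST t,y → push 5,6. Stack: [5, 6]
BINARY_OP - → 5 - 6 = -1. Stack: [-1]
STORE_FAST y → y=-1. Stack: []
LOAD_FAST_LOAD_FAST y,a → push -1,10. Stack: [-1, 10]
BINARY_OP - → -1 - 10 = -11. Stack: [-11]
STORE_FAST u → u=-11. Stack: []
LOAD_FAST_LOAD_FAST a,a → push 10,10. Stack: [10, 10]
BINARY_OP + → 10 + 10 = 20. Stack: [20]
LOAD_CONST → push 12. Stack: [20, 12]
BINARY_OP % → 20 % 12 = 8. Stack: [8]
STORE_FAST r → r=8. Stack: []
LOAD_FAST u → push -11. Stack: [-11]
RETURN_VALUE → return -11.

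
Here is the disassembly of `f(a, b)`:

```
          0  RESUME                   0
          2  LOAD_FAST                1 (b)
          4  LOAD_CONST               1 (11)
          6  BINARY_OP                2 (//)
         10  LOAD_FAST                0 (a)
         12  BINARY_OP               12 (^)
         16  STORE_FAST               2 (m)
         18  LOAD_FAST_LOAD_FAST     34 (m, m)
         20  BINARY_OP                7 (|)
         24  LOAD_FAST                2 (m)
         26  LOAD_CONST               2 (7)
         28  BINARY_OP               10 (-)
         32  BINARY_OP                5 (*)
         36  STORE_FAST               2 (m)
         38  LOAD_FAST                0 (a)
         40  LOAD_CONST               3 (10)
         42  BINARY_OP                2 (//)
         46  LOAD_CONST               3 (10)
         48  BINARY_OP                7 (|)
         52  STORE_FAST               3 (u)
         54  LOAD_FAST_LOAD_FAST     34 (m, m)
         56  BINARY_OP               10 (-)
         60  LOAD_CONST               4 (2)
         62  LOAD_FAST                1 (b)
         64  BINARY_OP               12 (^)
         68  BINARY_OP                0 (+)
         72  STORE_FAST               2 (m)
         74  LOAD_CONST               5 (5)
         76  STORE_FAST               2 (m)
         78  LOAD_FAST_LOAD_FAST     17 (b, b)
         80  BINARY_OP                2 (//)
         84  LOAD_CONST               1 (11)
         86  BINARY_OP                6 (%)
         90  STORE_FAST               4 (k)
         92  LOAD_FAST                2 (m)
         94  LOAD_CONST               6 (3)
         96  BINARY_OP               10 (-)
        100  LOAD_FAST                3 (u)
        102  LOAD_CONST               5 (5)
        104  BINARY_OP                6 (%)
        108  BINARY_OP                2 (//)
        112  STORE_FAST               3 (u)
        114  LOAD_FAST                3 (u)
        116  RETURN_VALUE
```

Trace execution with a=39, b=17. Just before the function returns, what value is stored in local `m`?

LOAD_FAST b → push 17. Stack: [17]
LOAD_CONST → push 11. Stack: [17, 11]
BINARY_OP // → 17 // 11 = 1. Stack: [1]
LOAD_FAST a → push 39. Stack: [1, 39]
BINARY_OP ^ → 1 ^ 39 = 38. Stack: [38]
STORE_FAST m → m=38. Stack: []
LOAD_FAST_LOAD_FAST m,m → push 38,38. Stack: [38, 38]
BINARY_OP | → 38 | 38 = 38. Stack: [38]
LOAD_FAST m → push 38. Stack: [38, 38]
LOAD_CONST → push 7. Stack: [38, 38, 7]
BINARY_OP - → 38 - 7 = 31. Stack: [38, 31]
BINARY_OP * → 38 * 31 = 1178. Stack: [1178]
STORE_FAST m → m=1178. Stack: []
LOAD_FAST a → push 39. Stack: [39]
LOAD_CONST → push 10. Stack: [39, 10]
BINARY_OP // → 39 // 10 = 3. Stack: [3]
LOAD_CONST → push 10. Stack: [3, 10]
BINARY_OP | → 3 | 10 = 11. Stack: [11]
STORE_FAST u → u=11. Stack: []
LOAD_FAST_LOAD_FAST m,m → push 1178,1178. Stack: [1178, 1178]
BINARY_OP - → 1178 - 1178 = 0. Stack: [0]
LOAD_CONST → push 2. Stack: [0, 2]
LOAD_FAST b → push 17. Stack: [0, 2, 17]
BINARY_OP ^ → 2 ^ 17 = 19. Stack: [0, 19]
BINARY_OP + → 0 + 19 = 19. Stack: [19]
STORE_FAST m → m=19. Stack: []
LOAD_CONST → push 5. Stack: [5]
STORE_FAST m → m=5. Stack: []
LOAD_FAST_LOAD_FAST b,b → push 17,17. Stack: [17, 17]
BINARY_OP // → 17 // 17 = 1. Stack: [1]
LOAD_CONST → push 11. Stack: [1, 11]
BINARY_OP % → 1 % 11 = 1. Stack: [1]
STORE_FAST k → k=1. Stack: []
LOAD_FAST m → push 5. Stack: [5]
LOAD_CONST → push 3. Stack: [5, 3]
BINARY_OP - → 5 - 3 = 2. Stack: [2]
LOAD_FAST u → push 11. Stack: [2, 11]
LOAD_CONST → push 5. Stack: [2, 11, 5]
BINARY_OP % → 11 % 5 = 1. Stack: [2, 1]
BINARY_OP // → 2 // 1 = 2. Stack: [2]
STORE_FAST u → u=2. Stack: []
LOAD_FAST u → push 2. Stack: [2]
RETURN_VALUE → return 2.

5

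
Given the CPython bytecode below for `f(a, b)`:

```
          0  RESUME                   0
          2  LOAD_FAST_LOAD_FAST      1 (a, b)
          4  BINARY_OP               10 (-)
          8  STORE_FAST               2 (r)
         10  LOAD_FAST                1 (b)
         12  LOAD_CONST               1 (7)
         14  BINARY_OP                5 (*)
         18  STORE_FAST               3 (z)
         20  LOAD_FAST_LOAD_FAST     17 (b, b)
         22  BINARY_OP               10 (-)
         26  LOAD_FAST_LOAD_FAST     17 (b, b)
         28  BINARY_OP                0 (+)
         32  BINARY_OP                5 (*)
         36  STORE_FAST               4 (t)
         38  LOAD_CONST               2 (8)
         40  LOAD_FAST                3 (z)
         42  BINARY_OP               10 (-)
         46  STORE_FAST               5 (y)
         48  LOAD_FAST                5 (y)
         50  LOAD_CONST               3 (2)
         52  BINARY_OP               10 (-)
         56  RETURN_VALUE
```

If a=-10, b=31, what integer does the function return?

LOAD_FAST_LOAD_FAST a,b → push -10,31. Stack: [-10, 31]
BINARY_OP - → -10 - 31 = -41. Stack: [-41]
STORE_FAST r → r=-41. Stack: []
LOAD_FAST b → push 31. Stack: [31]
LOAD_CONST → push 7. Stack: [31, 7]
BINARY_OP * → 31 * 7 = 217. Stack: [217]
STORE_FAST z → z=217. Stack: []
LOAD_FAST_LOAD_FAST b,b → push 31,31. Stack: [31, 31]
BINARY_OP - → 31 - 31 = 0. Stack: [0]
LOAD_FAST_LOAD_FAST b,b → push 31,31. Stack: [0, 31, 31]
BINARY_OP + → 31 + 31 = 62. Stack: [0, 62]
BINARY_OP * → 0 * 62 = 0. Stack: [0]
STORE_FAST t → t=0. Stack: []
LOAD_CONST → push 8. Stack: [8]
LOAD_FAST z → push 217. Stack: [8, 217]
BINARY_OP - → 8 - 217 = -209. Stack: [-209]
STORE_FAST y → y=-209. Stack: []
LOAD_FAST y → push -209. Stack: [-209]
LOAD_CONST → push 2. Stack: [-209, 2]
BINARY_OP - → -209 - 2 = -211. Stack: [-211]
RETURN_VALUE → return -211.

-211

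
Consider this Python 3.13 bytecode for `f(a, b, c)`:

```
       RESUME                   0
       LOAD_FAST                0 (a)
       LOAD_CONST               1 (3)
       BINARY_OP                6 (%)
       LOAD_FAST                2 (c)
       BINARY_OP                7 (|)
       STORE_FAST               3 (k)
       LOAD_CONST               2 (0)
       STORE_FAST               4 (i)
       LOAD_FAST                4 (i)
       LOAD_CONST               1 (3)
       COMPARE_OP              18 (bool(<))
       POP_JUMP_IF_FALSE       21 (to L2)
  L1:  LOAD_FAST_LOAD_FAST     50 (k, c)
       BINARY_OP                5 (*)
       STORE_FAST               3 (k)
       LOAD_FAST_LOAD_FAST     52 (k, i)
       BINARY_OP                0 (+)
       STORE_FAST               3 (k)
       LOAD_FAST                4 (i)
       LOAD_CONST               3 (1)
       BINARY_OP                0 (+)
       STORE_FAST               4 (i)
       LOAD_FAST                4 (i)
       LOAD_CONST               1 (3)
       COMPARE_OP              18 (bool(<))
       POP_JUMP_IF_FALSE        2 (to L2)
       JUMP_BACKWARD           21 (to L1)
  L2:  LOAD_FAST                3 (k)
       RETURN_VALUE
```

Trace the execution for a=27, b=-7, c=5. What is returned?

LOAD_FAST a → push 27. Stack: [27]
LOAD_CONST → push 3. Stack: [27, 3]
BINARY_OP % → 27 % 3 = 0. Stack: [0]
LOAD_FAST c → push 5. Stack: [0, 5]
BINARY_OP | → 0 | 5 = 5. Stack: [5]
STORE_FAST k → k=5. Stack: []
LOAD_CONST → push 0. Stack: [0]
STORE_FAST i → i=0. Stack: []
LOAD_FAST i → push 0. Stack: [0]
LOAD_CONST → push 3. Stack: [0, 3]
COMPARE_OP bool(<) → 0 vs 3 = True. Stack: [True]
POP_JUMP_IF_FALSE → pop True; no jump. Stack: []
LOAD_FAST_LOAD_FAST k,c → push 5,5. Stack: [5, 5]
BINARY_OP * → 5 * 5 = 25. Stack: [25]
STORE_FAST k → k=25. Stack: []
LOAD_FAST_LOAD_FAST k,i → push 25,0. Stack: [25, 0]
BINARY_OP + → 25 + 0 = 25. Stack: [25]
STORE_FAST k → k=25. Stack: []
LOAD_FAST i → push 0. Stack: [0]
LOAD_CONST → push 1. Stack: [0, 1]
BINARY_OP + → 0 + 1 = 1. Stack: [1]
STORE_FAST i → i=1. Stack: []
LOAD_FAST i → push 1. Stack: [1]
LOAD_CONST → push 3. Stack: [1, 3]
COMPARE_OP bool(<) → 1 vs 3 = True. Stack: [True]
POP_JUMP_IF_FALSE → pop True; no jump. Stack: []
LOAD_FAST_LOAD_FAST k,c → push 25,5. Stack: [25, 5]
BINARY_OP * → 25 * 5 = 125. Stack: [125]
STORE_FAST k → k=125. Stack: []
LOAD_FAST_LOAD_FAST k,i → push 125,1. Stack: [125, 1]
BINARY_OP + → 125 + 1 = 126. Stack: [126]
STORE_FAST k → k=126. Stack: []
LOAD_FAST i → push 1. Stack: [1]
LOAD_CONST → push 1. Stack: [1, 1]
BINARY_OP + → 1 + 1 = 2. Stack: [2]
STORE_FAST i → i=2. Stack: []
LOAD_FAST i → push 2. Stack: [2]
LOAD_CONST → push 3. Stack: [2, 3]
COMPARE_OP bool(<) → 2 vs 3 = True. Stack: [True]
POP_JUMP_IF_FALSE → pop True; no jump. Stack: []
LOAD_FAST_LOAD_FAST k,c → push 126,5. Stack: [126, 5]
BINARY_OP * → 126 * 5 = 630. Stack: [630]
STORE_FAST k → k=630. Stack: []
LOAD_FAST_LOAD_FAST k,i → push 630,2. Stack: [630, 2]
BINARY_OP + → 630 + 2 = 632. Stack: [632]
STORE_FAST k → k=632. Stack: []
LOAD_FAST i → push 2. Stack: [2]
LOAD_CONST → push 1. Stack: [2, 1]
BINARY_OP + → 2 + 1 = 3. Stack: [3]
STORE_FAST i → i=3. Stack: []
LOAD_FAST i → push 3. Stack: [3]
LOAD_CONST → push 3. Stack: [3, 3]
COMPARE_OP bool(<) → 3 vs 3 = False. Stack: [False]
POP_JUMP_IF_FALSE → pop False; jump. Stack: []
LOAD_FAST k → push 632. Stack: [632]
RETURN_VALUE → return 632.

632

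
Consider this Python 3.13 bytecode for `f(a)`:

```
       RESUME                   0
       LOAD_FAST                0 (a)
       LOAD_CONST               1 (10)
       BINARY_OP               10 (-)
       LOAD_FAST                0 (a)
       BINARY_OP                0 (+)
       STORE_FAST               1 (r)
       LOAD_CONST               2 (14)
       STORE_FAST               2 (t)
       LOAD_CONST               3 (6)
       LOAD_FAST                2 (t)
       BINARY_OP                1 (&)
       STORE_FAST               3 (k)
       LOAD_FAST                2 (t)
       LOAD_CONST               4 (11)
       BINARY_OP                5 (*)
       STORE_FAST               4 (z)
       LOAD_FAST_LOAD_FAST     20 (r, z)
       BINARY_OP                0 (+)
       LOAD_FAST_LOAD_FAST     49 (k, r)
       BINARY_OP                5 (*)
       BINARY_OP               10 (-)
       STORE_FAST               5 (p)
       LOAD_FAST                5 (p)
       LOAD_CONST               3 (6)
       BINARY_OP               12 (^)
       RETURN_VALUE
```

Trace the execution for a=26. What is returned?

-50

LOAD_FAST a → push 26. Stack: [26]
LOAD_CONST → push 10. Stack: [26, 10]
BINARY_OP - → 26 - 10 = 16. Stack: [16]
LOAD_FAST a → push 26. Stack: [16, 26]
BINARY_OP + → 16 + 26 = 42. Stack: [42]
STORE_FAST r → r=42. Stack: []
LOAD_CONST → push 14. Stack: [14]
STORE_FAST t → t=14. Stack: []
LOAD_CONST → push 6. Stack: [6]
LOAD_FAST t → push 14. Stack: [6, 14]
BINARY_OP & → 6 & 14 = 6. Stack: [6]
STORE_FAST k → k=6. Stack: []
LOAD_FAST t → push 14. Stack: [14]
LOAD_CONST → push 11. Stack: [14, 11]
BINARY_OP * → 14 * 11 = 154. Stack: [154]
STORE_FAST z → z=154. Stack: []
LOAD_FAST_LOAD_FAST r,z → push 42,154. Stack: [42, 154]
BINARY_OP + → 42 + 154 = 196. Stack: [196]
LOAD_FAST_LOAD_FAST k,r → push 6,42. Stack: [196, 6, 42]
BINARY_OP * → 6 * 42 = 252. Stack: [196, 252]
BINARY_OP - → 196 - 252 = -56. Stack: [-56]
STORE_FAST p → p=-56. Stack: []
LOAD_FAST p → push -56. Stack: [-56]
LOAD_CONST → push 6. Stack: [-56, 6]
BINARY_OP ^ → -56 ^ 6 = -50. Stack: [-50]
RETURN_VALUE → return -50.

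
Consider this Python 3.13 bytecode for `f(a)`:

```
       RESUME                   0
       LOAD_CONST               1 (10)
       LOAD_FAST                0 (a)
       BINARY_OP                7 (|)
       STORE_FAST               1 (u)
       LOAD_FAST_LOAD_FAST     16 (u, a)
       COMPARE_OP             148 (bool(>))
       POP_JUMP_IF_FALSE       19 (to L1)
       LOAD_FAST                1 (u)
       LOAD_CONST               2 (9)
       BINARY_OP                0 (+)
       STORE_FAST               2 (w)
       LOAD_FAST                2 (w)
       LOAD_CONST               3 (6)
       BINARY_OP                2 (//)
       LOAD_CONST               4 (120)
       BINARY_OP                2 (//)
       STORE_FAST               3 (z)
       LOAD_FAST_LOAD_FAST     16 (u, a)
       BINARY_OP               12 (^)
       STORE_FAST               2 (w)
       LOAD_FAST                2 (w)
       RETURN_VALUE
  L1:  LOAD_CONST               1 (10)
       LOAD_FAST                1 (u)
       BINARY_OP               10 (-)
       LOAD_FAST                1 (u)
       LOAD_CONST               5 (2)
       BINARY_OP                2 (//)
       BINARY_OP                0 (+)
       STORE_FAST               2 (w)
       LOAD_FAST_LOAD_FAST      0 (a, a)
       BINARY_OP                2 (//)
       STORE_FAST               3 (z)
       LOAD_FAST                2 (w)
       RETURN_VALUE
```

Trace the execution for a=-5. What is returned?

12

LOAD_CONST → push 10. Stack: [10]
LOAD_FAST a → push -5. Stack: [10, -5]
BINARY_OP | → 10 | -5 = -5. Stack: [-5]
STORE_FAST u → u=-5. Stack: []
LOAD_FAST_LOAD_FAST u,a → push -5,-5. Stack: [-5, -5]
COMPARE_OP bool(>) → -5 vs -5 = False. Stack: [False]
POP_JUMP_IF_FALSE → pop False; jump. Stack: []
LOAD_CONST → push 10. Stack: [10]
LOAD_FAST u → push -5. Stack: [10, -5]
BINARY_OP - → 10 - -5 = 15. Stack: [15]
LOAD_FAST u → push -5. Stack: [15, -5]
LOAD_CONST → push 2. Stack: [15, -5, 2]
BINARY_OP // → -5 // 2 = -3. Stack: [15, -3]
BINARY_OP + → 15 + -3 = 12. Stack: [12]
STORE_FAST w → w=12. Stack: []
LOAD_FAST_LOAD_FAST a,a → push -5,-5. Stack: [-5, -5]
BINARY_OP // → -5 // -5 = 1. Stack: [1]
STORE_FAST z → z=1. Stack: []
LOAD_FAST w → push 12. Stack: [12]
RETURN_VALUE → return 12.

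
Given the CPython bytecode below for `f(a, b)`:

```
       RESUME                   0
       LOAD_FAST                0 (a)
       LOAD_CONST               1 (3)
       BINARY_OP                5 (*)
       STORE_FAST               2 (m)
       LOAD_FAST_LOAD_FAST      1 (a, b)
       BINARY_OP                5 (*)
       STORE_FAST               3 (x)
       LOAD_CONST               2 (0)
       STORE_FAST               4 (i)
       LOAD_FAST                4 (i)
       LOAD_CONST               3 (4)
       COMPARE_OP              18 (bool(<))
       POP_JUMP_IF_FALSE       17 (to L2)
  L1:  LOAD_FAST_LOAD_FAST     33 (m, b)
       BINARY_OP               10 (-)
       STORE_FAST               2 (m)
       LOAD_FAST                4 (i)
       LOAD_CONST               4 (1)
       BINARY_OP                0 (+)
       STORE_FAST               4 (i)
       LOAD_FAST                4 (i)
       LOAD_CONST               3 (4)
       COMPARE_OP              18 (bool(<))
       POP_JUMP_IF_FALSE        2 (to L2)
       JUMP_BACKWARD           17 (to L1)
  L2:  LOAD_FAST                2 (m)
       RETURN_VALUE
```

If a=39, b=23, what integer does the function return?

25

LOAD_FAST a → push 39. Stack: [39]
LOAD_CONST → push 3. Stack: [39, 3]
BINARY_OP * → 39 * 3 = 117. Stack: [117]
STORE_FAST m → m=117. Stack: []
LOAD_FAST_LOAD_FAST a,b → push 39,23. Stack: [39, 23]
BINARY_OP * → 39 * 23 = 897. Stack: [897]
STORE_FAST x → x=897. Stack: []
LOAD_CONST → push 0. Stack: [0]
STORE_FAST i → i=0. Stack: []
LOAD_FAST i → push 0. Stack: [0]
LOAD_CONST → push 4. Stack: [0, 4]
COMPARE_OP bool(<) → 0 vs 4 = True. Stack: [True]
POP_JUMP_IF_FALSE → pop True; no jump. Stack: []
LOAD_FAST_LOAD_FAST m,b → push 117,23. Stack: [117, 23]
BINARY_OP - → 117 - 23 = 94. Stack: [94]
STORE_FAST m → m=94. Stack: []
LOAD_FAST i → push 0. Stack: [0]
LOAD_CONST → push 1. Stack: [0, 1]
BINARY_OP + → 0 + 1 = 1. Stack: [1]
STORE_FAST i → i=1. Stack: []
LOAD_FAST i → push 1. Stack: [1]
LOAD_CONST → push 4. Stack: [1, 4]
COMPARE_OP bool(<) → 1 vs 4 = True. Stack: [True]
POP_JUMP_IF_FALSE → pop True; no jump. Stack: []
LOAD_FAST_LOAD_FAST m,b → push 94,23. Stack: [94, 23]
BINARY_OP - → 94 - 23 = 71. Stack: [71]
STORE_FAST m → m=71. Stack: []
LOAD_FAST i → push 1. Stack: [1]
LOAD_CONST → push 1. Stack: [1, 1]
BINARY_OP + → 1 + 1 = 2. Stack: [2]
STORE_FAST i → i=2. Stack: []
LOAD_FAST i → push 2. Stack: [2]
LOAD_CONST → push 4. Stack: [2, 4]
COMPARE_OP bool(<) → 2 vs 4 = True. Stack: [True]
POP_JUMP_IF_FALSE → pop True; no jump. Stack: []
LOAD_FAST_LOAD_FAST m,b → push 71,23. Stack: [71, 23]
BINARY_OP - → 71 - 23 = 48. Stack: [48]
STORE_FAST m → m=48. Stack: []
LOAD_FAST i → push 2. Stack: [2]
LOAD_CONST → push 1. Stack: [2, 1]
BINARY_OP + → 2 + 1 = 3. Stack: [3]
STORE_FAST i → i=3. Stack: []
LOAD_FAST i → push 3. Stack: [3]
LOAD_CONST → push 4. Stack: [3, 4]
COMPARE_OP bool(<) → 3 vs 4 = True. Stack: [True]
POP_JUMP_IF_FALSE → pop True; no jump. Stack: []
LOAD_FAST_LOAD_FAST m,b → push 48,23. Stack: [48, 23]
BINARY_OP - → 48 - 23 = 25. Stack: [25]
STORE_FAST m → m=25. Stack: []
LOAD_FAST i → push 3. Stack: [3]
LOAD_CONST → push 1. Stack: [3, 1]
BINARY_OP + → 3 + 1 = 4. Stack: [4]
STORE_FAST i → i=4. Stack: []
LOAD_FAST i → push 4. Stack: [4]
LOAD_CONST → push 4. Stack: [4, 4]
COMPARE_OP bool(<) → 4 vs 4 = False. Stack: [False]
POP_JUMP_IF_FALSE → pop False; jump. Stack: []
LOAD_FAST m → push 25. Stack: [25]
RETURN_VALUE → return 25.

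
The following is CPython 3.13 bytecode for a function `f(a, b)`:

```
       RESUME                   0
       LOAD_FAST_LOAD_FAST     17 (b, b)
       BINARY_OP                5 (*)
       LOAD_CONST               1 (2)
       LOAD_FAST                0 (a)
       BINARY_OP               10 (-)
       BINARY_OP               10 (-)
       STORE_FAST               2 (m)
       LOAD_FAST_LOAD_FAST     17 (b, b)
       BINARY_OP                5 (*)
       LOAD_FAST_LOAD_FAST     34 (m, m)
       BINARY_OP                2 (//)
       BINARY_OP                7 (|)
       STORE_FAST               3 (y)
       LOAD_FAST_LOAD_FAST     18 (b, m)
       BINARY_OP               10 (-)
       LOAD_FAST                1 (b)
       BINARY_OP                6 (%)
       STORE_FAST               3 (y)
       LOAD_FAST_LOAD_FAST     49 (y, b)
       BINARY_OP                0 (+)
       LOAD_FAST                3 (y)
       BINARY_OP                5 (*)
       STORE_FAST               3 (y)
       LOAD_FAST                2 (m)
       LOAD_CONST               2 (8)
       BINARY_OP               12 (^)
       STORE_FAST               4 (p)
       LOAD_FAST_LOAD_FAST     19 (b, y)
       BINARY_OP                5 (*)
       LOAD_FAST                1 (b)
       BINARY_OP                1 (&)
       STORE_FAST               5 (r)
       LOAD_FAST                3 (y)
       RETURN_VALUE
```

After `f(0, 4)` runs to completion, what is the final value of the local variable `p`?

LOAD_FAST_LOAD_FAST b,b → push 4,4. Stack: [4, 4]
BINARY_OP * → 4 * 4 = 16. Stack: [16]
LOAD_CONST → push 2. Stack: [16, 2]
LOAD_FAST a → push 0. Stack: [16, 2, 0]
BINARY_OP - → 2 - 0 = 2. Stack: [16, 2]
BINARY_OP - → 16 - 2 = 14. Stack: [14]
STORE_FAST m → m=14. Stack: []
LOAD_FAST_LOAD_FAST b,b → push 4,4. Stack: [4, 4]
BINARY_OP * → 4 * 4 = 16. Stack: [16]
LOAD_FAST_LOAD_FAST m,m → push 14,14. Stack: [16, 14, 14]
BINARY_OP // → 14 // 14 = 1. Stack: [16, 1]
BINARY_OP | → 16 | 1 = 17. Stack: [17]
STORE_FAST y → y=17. Stack: []
LOAD_FAST_LOAD_FAST b,m → push 4,14. Stack: [4, 14]
BINARY_OP - → 4 - 14 = -10. Stack: [-10]
LOAD_FAST b → push 4. Stack: [-10, 4]
BINARY_OP % → -10 % 4 = 2. Stack: [2]
STORE_FAST y → y=2. Stack: []
LOAD_FAST_LOAD_FAST y,b → push 2,4. Stack: [2, 4]
BINARY_OP + → 2 + 4 = 6. Stack: [6]
LOAD_FAST y → push 2. Stack: [6, 2]
BINARY_OP * → 6 * 2 = 12. Stack: [12]
STORE_FAST y → y=12. Stack: []
LOAD_FAST m → push 14. Stack: [14]
LOAD_CONST → push 8. Stack: [14, 8]
BINARY_OP ^ → 14 ^ 8 = 6. Stack: [6]
STORE_FAST p → p=6. Stack: []
LOAD_FAST_LOAD_FAST b,y → push 4,12. Stack: [4, 12]
BINARY_OP * → 4 * 12 = 48. Stack: [48]
LOAD_FAST b → push 4. Stack: [48, 4]
BINARY_OP & → 48 & 4 = 0. Stack: [0]
STORE_FAST r → r=0. Stack: []
LOAD_FAST y → push 12. Stack: [12]
RETURN_VALUE → return 12.

6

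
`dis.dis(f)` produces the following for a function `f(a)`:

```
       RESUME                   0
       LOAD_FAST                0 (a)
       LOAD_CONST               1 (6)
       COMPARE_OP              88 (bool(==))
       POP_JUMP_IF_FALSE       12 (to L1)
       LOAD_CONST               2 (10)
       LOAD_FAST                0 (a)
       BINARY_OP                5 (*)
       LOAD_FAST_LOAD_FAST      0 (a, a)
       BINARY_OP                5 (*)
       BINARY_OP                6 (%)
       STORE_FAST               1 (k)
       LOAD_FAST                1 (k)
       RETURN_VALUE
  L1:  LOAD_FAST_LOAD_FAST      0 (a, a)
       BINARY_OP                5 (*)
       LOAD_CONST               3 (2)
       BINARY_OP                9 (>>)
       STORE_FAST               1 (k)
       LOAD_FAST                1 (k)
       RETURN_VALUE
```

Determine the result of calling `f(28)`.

LOAD_FAST a → push 28. Stack: [28]
LOAD_CONST → push 6. Stack: [28, 6]
COMPARE_OP bool(==) → 28 vs 6 = False. Stack: [False]
POP_JUMP_IF_FALSE → pop False; jump. Stack: []
LOAD_FAST_LOAD_FAST a,a → push 28,28. Stack: [28, 28]
BINARY_OP * → 28 * 28 = 784. Stack: [784]
LOAD_CONST → push 2. Stack: [784, 2]
BINARY_OP >> → 784 >> 2 = 196. Stack: [196]
STORE_FAST k → k=196. Stack: []
LOAD_FAST k → push 196. Stack: [196]
RETURN_VALUE → return 196.

196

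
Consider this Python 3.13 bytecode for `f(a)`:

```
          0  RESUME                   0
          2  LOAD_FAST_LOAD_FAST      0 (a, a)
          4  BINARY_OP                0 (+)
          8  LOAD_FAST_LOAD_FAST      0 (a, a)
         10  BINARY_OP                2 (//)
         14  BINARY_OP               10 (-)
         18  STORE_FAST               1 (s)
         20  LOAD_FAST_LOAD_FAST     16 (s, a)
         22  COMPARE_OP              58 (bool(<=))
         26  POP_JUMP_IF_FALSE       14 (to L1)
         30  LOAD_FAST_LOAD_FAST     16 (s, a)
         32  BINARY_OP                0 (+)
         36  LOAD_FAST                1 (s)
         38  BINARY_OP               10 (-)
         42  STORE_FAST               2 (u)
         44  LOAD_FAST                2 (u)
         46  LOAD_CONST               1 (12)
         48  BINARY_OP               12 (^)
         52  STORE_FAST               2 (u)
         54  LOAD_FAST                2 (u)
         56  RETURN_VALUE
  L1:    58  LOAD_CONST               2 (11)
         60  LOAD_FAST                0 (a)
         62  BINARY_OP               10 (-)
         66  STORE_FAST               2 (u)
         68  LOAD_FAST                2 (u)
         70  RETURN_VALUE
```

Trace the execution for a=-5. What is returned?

LOAD_FAST_LOAD_FAST a,a → push -5,-5. Stack: [-5, -5]
BINARY_OP + → -5 + -5 = -10. Stack: [-10]
LOAD_FAST_LOAD_FAST a,a → push -5,-5. Stack: [-10, -5, -5]
BINARY_OP // → -5 // -5 = 1. Stack: [-10, 1]
BINARY_OP - → -10 - 1 = -11. Stack: [-11]
STORE_FAST s → s=-11. Stack: []
LOAD_FAST_LOAD_FAST s,a → push -11,-5. Stack: [-11, -5]
COMPARE_OP bool(<=) → -11 vs -5 = True. Stack: [True]
POP_JUMP_IF_FALSE → pop True; no jump. Stack: []
LOAD_FAST_LOAD_FAST s,a → push -11,-5. Stack: [-11, -5]
BINARY_OP + → -11 + -5 = -16. Stack: [-16]
LOAD_FAST s → push -11. Stack: [-16, -11]
BINARY_OP - → -16 - -11 = -5. Stack: [-5]
STORE_FAST u → u=-5. Stack: []
LOAD_FAST u → push -5. Stack: [-5]
LOAD_CONST → push 12. Stack: [-5, 12]
BINARY_OP ^ → -5 ^ 12 = -9. Stack: [-9]
STORE_FAST u → u=-9. Stack: []
LOAD_FAST u → push -9. Stack: [-9]
RETURN_VALUE → return -9.

-9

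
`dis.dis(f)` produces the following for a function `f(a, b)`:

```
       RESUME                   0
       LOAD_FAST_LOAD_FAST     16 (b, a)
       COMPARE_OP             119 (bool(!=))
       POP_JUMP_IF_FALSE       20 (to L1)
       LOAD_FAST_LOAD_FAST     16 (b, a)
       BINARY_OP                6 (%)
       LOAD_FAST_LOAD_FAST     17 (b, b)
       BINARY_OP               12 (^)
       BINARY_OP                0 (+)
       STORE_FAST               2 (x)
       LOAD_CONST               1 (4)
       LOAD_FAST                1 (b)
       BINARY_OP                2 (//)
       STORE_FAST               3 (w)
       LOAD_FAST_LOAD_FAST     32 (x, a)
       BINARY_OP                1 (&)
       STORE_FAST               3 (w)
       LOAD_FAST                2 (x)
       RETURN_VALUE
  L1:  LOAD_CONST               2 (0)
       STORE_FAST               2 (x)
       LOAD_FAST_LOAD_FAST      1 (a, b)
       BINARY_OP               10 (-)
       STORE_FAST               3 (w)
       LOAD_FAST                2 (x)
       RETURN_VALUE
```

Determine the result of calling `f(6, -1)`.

LOAD_FAST_LOAD_FAST b,a → push -1,6. Stack: [-1, 6]
COMPARE_OP bool(!=) → -1 vs 6 = True. Stack: [True]
POP_JUMP_IF_FALSE → pop True; no jump. Stack: []
LOAD_FAST_LOAD_FAST b,a → push -1,6. Stack: [-1, 6]
BINARY_OP % → -1 % 6 = 5. Stack: [5]
LOAD_FAST_LOAD_FAST b,b → push -1,-1. Stack: [5, -1, -1]
BINARY_OP ^ → -1 ^ -1 = 0. Stack: [5, 0]
BINARY_OP + → 5 + 0 = 5. Stack: [5]
STORE_FAST x → x=5. Stack: []
LOAD_CONST → push 4. Stack: [4]
LOAD_FAST b → push -1. Stack: [4, -1]
BINARY_OP // → 4 // -1 = -4. Stack: [-4]
STORE_FAST w → w=-4. Stack: []
LOAD_FAST_LOAD_FAST x,a → push 5,6. Stack: [5, 6]
BINARY_OP & → 5 & 6 = 4. Stack: [4]
STORE_FAST w → w=4. Stack: []
LOAD_FAST x → push 5. Stack: [5]
RETURN_VALUE → return 5.

5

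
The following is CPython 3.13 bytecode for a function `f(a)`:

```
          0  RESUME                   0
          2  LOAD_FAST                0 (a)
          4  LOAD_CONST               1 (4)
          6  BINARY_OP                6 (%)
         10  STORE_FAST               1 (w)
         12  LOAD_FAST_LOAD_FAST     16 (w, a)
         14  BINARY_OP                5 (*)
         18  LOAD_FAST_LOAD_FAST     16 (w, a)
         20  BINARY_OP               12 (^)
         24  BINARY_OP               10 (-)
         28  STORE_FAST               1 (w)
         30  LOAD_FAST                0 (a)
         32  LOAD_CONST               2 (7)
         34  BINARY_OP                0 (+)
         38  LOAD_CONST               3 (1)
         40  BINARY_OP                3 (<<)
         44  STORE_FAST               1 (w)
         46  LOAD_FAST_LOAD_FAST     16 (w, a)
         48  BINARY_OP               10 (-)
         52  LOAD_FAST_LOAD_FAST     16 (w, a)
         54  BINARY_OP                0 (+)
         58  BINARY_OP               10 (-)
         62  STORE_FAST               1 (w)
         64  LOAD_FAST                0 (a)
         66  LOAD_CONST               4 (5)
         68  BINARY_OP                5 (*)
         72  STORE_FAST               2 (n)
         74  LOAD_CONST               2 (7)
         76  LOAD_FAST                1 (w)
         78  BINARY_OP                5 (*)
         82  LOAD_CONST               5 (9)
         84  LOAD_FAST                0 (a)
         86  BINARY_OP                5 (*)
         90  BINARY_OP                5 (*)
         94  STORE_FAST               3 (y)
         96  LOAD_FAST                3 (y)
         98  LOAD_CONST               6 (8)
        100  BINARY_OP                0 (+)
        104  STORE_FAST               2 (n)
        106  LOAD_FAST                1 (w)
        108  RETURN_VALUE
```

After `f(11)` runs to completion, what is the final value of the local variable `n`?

LOAD_FAST a → push 11. Stack: [11]
LOAD_CONST → push 4. Stack: [11, 4]
BINARY_OP % → 11 % 4 = 3. Stack: [3]
STORE_FAST w → w=3. Stack: []
LOAD_FAST_LOAD_FAST w,a → push 3,11. Stack: [3, 11]
BINARY_OP * → 3 * 11 = 33. Stack: [33]
LOAD_FAST_LOAD_FAST w,a → push 3,11. Stack: [33, 3, 11]
BINARY_OP ^ → 3 ^ 11 = 8. Stack: [33, 8]
BINARY_OP - → 33 - 8 = 25. Stack: [25]
STORE_FAST w → w=25. Stack: []
LOAD_FAST a → push 11. Stack: [11]
LOAD_CONST → push 7. Stack: [11, 7]
BINARY_OP + → 11 + 7 = 18. Stack: [18]
LOAD_CONST → push 1. Stack: [18, 1]
BINARY_OP << → 18 << 1 = 36. Stack: [36]
STORE_FAST w → w=36. Stack: []
LOAD_FAST_LOAD_FAST w,a → push 36,11. Stack: [36, 11]
BINARY_OP - → 36 - 11 = 25. Stack: [25]
LOAD_FAST_LOAD_FAST w,a → push 36,11. Stack: [25, 36, 11]
BINARY_OP + → 36 + 11 = 47. Stack: [25, 47]
BINARY_OP - → 25 - 47 = -22. Stack: [-22]
STORE_FAST w → w=-22. Stack: []
LOAD_FAST a → push 11. Stack: [11]
LOAD_CONST → push 5. Stack: [11, 5]
BINARY_OP * → 11 * 5 = 55. Stack: [55]
STORE_FAST n → n=55. Stack: []
LOAD_CONST → push 7. Stack: [7]
LOAD_FAST w → push -22. Stack: [7, -22]
BINARY_OP * → 7 * -22 = -154. Stack: [-154]
LOAD_CONST → push 9. Stack: [-154, 9]
LOAD_FAST a → push 11. Stack: [-154, 9, 11]
BINARY_OP * → 9 * 11 = 99. Stack: [-154, 99]
BINARY_OP * → -154 * 99 = -15246. Stack: [-15246]
STORE_FAST y → y=-15246. Stack: []
LOAD_FAST y → push -15246. Stack: [-15246]
LOAD_CONST → push 8. Stack: [-15246, 8]
BINARY_OP + → -15246 + 8 = -15238. Stack: [-15238]
STORE_FAST n → n=-15238. Stack: []
LOAD_FAST w → push -22. Stack: [-22]
RETURN_VALUE → return -22.

-15238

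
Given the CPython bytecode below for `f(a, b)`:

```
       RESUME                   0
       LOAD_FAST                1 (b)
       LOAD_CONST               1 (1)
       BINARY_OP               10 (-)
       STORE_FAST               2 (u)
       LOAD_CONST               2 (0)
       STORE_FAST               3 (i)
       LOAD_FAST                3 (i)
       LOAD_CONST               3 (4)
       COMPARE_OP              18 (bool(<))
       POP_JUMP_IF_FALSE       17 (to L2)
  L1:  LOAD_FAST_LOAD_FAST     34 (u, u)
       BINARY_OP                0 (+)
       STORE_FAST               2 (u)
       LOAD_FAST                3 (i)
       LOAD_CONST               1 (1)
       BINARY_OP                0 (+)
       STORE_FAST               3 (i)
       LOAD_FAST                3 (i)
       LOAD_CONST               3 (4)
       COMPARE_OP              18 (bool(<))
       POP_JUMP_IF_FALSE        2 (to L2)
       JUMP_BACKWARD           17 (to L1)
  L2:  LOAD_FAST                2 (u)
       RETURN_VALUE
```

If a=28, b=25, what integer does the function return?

LOAD_FAST b → push 25. Stack: [25]
LOAD_CONST → push 1. Stack: [25, 1]
BINARY_OP - → 25 - 1 = 24. Stack: [24]
STORE_FAST u → u=24. Stack: []
LOAD_CONST → push 0. Stack: [0]
STORE_FAST i → i=0. Stack: []
LOAD_FAST i → push 0. Stack: [0]
LOAD_CONST → push 4. Stack: [0, 4]
COMPARE_OP bool(<) → 0 vs 4 = True. Stack: [True]
POP_JUMP_IF_FALSE → pop True; no jump. Stack: []
LOAD_FAST_LOAD_FAST u,u → push 24,24. Stack: [24, 24]
BINARY_OP + → 24 + 24 = 48. Stack: [48]
STORE_FAST u → u=48. Stack: []
LOAD_FAST i → push 0. Stack: [0]
LOAD_CONST → push 1. Stack: [0, 1]
BINARY_OP + → 0 + 1 = 1. Stack: [1]
STORE_FAST i → i=1. Stack: []
LOAD_FAST i → push 1. Stack: [1]
LOAD_CONST → push 4. Stack: [1, 4]
COMPARE_OP bool(<) → 1 vs 4 = True. Stack: [True]
POP_JUMP_IF_FALSE → pop True; no jump. Stack: []
LOAD_FAST_LOAD_FAST u,u → push 48,48. Stack: [48, 48]
BINARY_OP + → 48 + 48 = 96. Stack: [96]
STORE_FAST u → u=96. Stack: []
LOAD_FAST i → push 1. Stack: [1]
LOAD_CONST → push 1. Stack: [1, 1]
BINARY_OP + → 1 + 1 = 2. Stack: [2]
STORE_FAST i → i=2. Stack: []
LOAD_FAST i → push 2. Stack: [2]
LOAD_CONST → push 4. Stack: [2, 4]
COMPARE_OP bool(<) → 2 vs 4 = True. Stack: [True]
POP_JUMP_IF_FALSE → pop True; no jump. Stack: []
LOAD_FAST_LOAD_FAST u,u → push 96,96. Stack: [96, 96]
BINARY_OP + → 96 + 96 = 192. Stack: [192]
STORE_FAST u → u=192. Stack: []
LOAD_FAST i → push 2. Stack: [2]
LOAD_CONST → push 1. Stack: [2, 1]
BINARY_OP + → 2 + 1 = 3. Stack: [3]
STORE_FAST i → i=3. Stack: []
LOAD_FAST i → push 3. Stack: [3]
LOAD_CONST → push 4. Stack: [3, 4]
COMPARE_OP bool(<) → 3 vs 4 = True. Stack: [True]
POP_JUMP_IF_FALSE → pop True; no jump. Stack: []
LOAD_FAST_LOAD_FAST u,u → push 192,192. Stack: [192, 192]
BINARY_OP + → 192 + 192 = 384. Stack: [384]
STORE_FAST u → u=384. Stack: []
LOAD_FAST i → push 3. Stack: [3]
LOAD_CONST → push 1. Stack: [3, 1]
BINARY_OP + → 3 + 1 = 4. Stack: [4]
STORE_FAST i → i=4. Stack: []
LOAD_FAST i → push 4. Stack: [4]
LOAD_CONST → push 4. Stack: [4, 4]
COMPARE_OP bool(<) → 4 vs 4 = False. Stack: [False]
POP_JUMP_IF_FALSE → pop False; jump. Stack: []
LOAD_FAST u → push 384. Stack: [384]
RETURN_VALUE → return 384.

384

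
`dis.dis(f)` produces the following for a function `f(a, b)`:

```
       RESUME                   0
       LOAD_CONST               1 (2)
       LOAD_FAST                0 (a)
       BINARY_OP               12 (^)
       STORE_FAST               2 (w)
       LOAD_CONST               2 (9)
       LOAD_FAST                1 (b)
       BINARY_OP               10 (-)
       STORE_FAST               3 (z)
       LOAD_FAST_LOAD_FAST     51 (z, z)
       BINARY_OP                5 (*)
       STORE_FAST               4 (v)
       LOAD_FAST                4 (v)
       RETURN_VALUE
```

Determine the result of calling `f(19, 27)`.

LOAD_CONST → push 2. Stack: [2]
LOAD_FAST a → push 19. Stack: [2, 19]
BINARY_OP ^ → 2 ^ 19 = 17. Stack: [17]
STORE_FAST w → w=17. Stack: []
LOAD_CONST → push 9. Stack: [9]
LOAD_FAST b → push 27. Stack: [9, 27]
BINARY_OP - → 9 - 27 = -18. Stack: [-18]
STORE_FAST z → z=-18. Stack: []
LOAD_FAST_LOAD_FAST z,z → push -18,-18. Stack: [-18, -18]
BINARY_OP * → -18 * -18 = 324. Stack: [324]
STORE_FAST v → v=324. Stack: []
LOAD_FAST v → push 324. Stack: [324]
RETURN_VALUE → return 324.

324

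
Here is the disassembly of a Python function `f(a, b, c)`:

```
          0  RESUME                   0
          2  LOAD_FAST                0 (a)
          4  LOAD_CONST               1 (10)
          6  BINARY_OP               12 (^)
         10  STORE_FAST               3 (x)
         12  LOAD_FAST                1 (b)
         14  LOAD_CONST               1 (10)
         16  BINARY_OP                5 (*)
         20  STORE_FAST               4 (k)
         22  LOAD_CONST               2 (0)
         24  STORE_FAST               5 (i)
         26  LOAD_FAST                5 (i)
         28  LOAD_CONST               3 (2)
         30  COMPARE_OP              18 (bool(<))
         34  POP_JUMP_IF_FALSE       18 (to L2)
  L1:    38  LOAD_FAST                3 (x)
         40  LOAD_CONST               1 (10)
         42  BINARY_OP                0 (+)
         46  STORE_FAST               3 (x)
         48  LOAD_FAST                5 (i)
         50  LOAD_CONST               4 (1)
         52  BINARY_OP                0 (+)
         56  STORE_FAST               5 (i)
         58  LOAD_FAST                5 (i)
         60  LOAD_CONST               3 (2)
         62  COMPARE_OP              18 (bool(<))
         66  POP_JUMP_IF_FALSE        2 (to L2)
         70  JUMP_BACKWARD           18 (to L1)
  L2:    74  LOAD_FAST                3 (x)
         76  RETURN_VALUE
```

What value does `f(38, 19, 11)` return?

64

LOAD_FAST a → push 38. Stack: [38]
LOAD_CONST → push 10. Stack: [38, 10]
BINARY_OP ^ → 38 ^ 10 = 44. Stack: [44]
STORE_FAST x → x=44. Stack: []
LOAD_FAST b → push 19. Stack: [19]
LOAD_CONST → push 10. Stack: [19, 10]
BINARY_OP * → 19 * 10 = 190. Stack: [190]
STORE_FAST k → k=190. Stack: []
LOAD_CONST → push 0. Stack: [0]
STORE_FAST i → i=0. Stack: []
LOAD_FAST i → push 0. Stack: [0]
LOAD_CONST → push 2. Stack: [0, 2]
COMPARE_OP bool(<) → 0 vs 2 = True. Stack: [True]
POP_JUMP_IF_FALSE → pop True; no jump. Stack: []
LOAD_FAST x → push 44. Stack: [44]
LOAD_CONST → push 10. Stack: [44, 10]
BINARY_OP + → 44 + 10 = 54. Stack: [54]
STORE_FAST x → x=54. Stack: []
LOAD_FAST i → push 0. Stack: [0]
LOAD_CONST → push 1. Stack: [0, 1]
BINARY_OP + → 0 + 1 = 1. Stack: [1]
STORE_FAST i → i=1. Stack: []
LOAD_FAST i → push 1. Stack: [1]
LOAD_CONST → push 2. Stack: [1, 2]
COMPARE_OP bool(<) → 1 vs 2 = True. Stack: [True]
POP_JUMP_IF_FALSE → pop True; no jump. Stack: []
LOAD_FAST x → push 54. Stack: [54]
LOAD_CONST → push 10. Stack: [54, 10]
BINARY_OP + → 54 + 10 = 64. Stack: [64]
STORE_FAST x → x=64. Stack: []
LOAD_FAST i → push 1. Stack: [1]
LOAD_CONST → push 1. Stack: [1, 1]
BINARY_OP + → 1 + 1 = 2. Stack: [2]
STORE_FAST i → i=2. Stack: []
LOAD_FAST i → push 2. Stack: [2]
LOAD_CONST → push 2. Stack: [2, 2]
COMPARE_OP bool(<) → 2 vs 2 = False. Stack: [False]
POP_JUMP_IF_FALSE → pop False; jump. Stack: []
LOAD_FAST x → push 64. Stack: [64]
RETURN_VALUE → return 64.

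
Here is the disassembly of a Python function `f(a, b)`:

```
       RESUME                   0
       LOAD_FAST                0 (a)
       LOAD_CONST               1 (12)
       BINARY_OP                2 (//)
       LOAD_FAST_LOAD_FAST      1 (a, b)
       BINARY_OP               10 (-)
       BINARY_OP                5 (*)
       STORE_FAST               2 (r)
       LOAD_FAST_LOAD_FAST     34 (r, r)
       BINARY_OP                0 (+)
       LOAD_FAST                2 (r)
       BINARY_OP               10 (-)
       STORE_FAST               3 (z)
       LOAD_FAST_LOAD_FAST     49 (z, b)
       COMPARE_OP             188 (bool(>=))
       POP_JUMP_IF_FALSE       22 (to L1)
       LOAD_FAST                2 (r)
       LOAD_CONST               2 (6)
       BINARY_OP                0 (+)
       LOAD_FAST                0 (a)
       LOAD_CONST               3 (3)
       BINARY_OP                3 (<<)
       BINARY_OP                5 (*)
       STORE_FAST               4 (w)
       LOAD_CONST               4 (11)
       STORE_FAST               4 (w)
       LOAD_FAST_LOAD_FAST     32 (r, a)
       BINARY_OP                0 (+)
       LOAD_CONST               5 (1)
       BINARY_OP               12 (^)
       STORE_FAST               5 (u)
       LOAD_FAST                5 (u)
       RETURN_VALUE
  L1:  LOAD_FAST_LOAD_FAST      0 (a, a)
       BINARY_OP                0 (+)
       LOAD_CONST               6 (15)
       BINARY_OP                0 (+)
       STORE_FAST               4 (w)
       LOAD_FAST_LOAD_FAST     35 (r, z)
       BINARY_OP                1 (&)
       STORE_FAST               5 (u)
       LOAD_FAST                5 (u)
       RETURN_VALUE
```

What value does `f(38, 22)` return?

LOAD_FAST a → push 38. Stack: [38]
LOAD_CONST → push 12. Stack: [38, 12]
BINARY_OP // → 38 // 12 = 3. Stack: [3]
LOAD_FAST_LOAD_FAST a,b → push 38,22. Stack: [3, 38, 22]
BINARY_OP - → 38 - 22 = 16. Stack: [3, 16]
BINARY_OP * → 3 * 16 = 48. Stack: [48]
STORE_FAST r → r=48. Stack: []
LOAD_FAST_LOAD_FAST r,r → push 48,48. Stack: [48, 48]
BINARY_OP + → 48 + 48 = 96. Stack: [96]
LOAD_FAST r → push 48. Stack: [96, 48]
BINARY_OP - → 96 - 48 = 48. Stack: [48]
STORE_FAST z → z=48. Stack: []
LOAD_FAST_LOAD_FAST z,b → push 48,22. Stack: [48, 22]
COMPARE_OP bool(>=) → 48 vs 22 = True. Stack: [True]
POP_JUMP_IF_FALSE → pop True; no jump. Stack: []
LOAD_FAST r → push 48. Stack: [48]
LOAD_CONST → push 6. Stack: [48, 6]
BINARY_OP + → 48 + 6 = 54. Stack: [54]
LOAD_FAST a → push 38. Stack: [54, 38]
LOAD_CONST → push 3. Stack: [54, 38, 3]
BINARY_OP << → 38 << 3 = 304. Stack: [54, 304]
BINARY_OP * → 54 * 304 = 16416. Stack: [16416]
STORE_FAST w → w=16416. Stack: []
LOAD_CONST → push 11. Stack: [11]
STORE_FAST w → w=11. Stack: []
LOAD_FAST_LOAD_FAST r,a → push 48,38. Stack: [48, 38]
BINARY_OP + → 48 + 38 = 86. Stack: [86]
LOAD_CONST → push 1. Stack: [86, 1]
BINARY_OP ^ → 86 ^ 1 = 87. Stack: [87]
STORE_FAST u → u=87. Stack: []
LOAD_FAST u → push 87. Stack: [87]
RETURN_VALUE → return 87.

87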